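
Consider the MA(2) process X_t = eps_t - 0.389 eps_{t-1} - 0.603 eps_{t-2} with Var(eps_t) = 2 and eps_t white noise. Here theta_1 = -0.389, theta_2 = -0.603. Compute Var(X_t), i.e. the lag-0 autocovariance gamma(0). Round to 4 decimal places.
\gamma(0) = 3.0299

For an MA(q) process X_t = eps_t + sum_i theta_i eps_{t-i} with
Var(eps_t) = sigma^2, the variance is
  gamma(0) = sigma^2 * (1 + sum_i theta_i^2).
  sum_i theta_i^2 = (-0.389)^2 + (-0.603)^2 = 0.151321 + 0.363609 = 0.51493.
  gamma(0) = 2 * (1 + 0.51493) = 2 * 1.51493 = 3.02986, which rounds to 3.0299.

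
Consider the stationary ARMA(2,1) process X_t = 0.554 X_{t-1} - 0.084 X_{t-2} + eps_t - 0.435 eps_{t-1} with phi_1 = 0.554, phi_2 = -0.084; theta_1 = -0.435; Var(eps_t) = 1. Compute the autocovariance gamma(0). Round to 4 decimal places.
\gamma(0) = 1.0150

Multiply the model equation by X_{t-k} and take expectations. With theta_0 = psi_0 = 1 and psi_j the MA(infinity) weights, this gives
  gamma(k) - sum_i phi_i gamma(k-i) = c_k,
  c_k = sigma^2 * sum_{j=k..q} theta_j psi_{j-k}   (c_k = 0 for k > q),
using gamma(-m) = gamma(m).
psi-weights needed (psi_j = theta_j + sum_i phi_i psi_{j-i}):
  psi_1 = theta_1 + phi_1 = -0.435 + (0.554) = 0.119
Right-hand sides:
  c_0 = sigma^2 (1 + theta_1 psi_1) = 1 * (1 + (-0.435)(0.119)) = 1 * 0.948235 = 0.948235
  c_1 = sigma^2 theta_1 = 1 * (-0.435) = -0.435
  c_2 = 0
Equations for k = 0, 1, 2 (AR order 2, c_2 = 0):
  (E0) gamma(0) = phi_1 gamma(1) + phi_2 gamma(2) + c_0
  (E1) gamma(1) = phi_1 gamma(0) + phi_2 gamma(1) + c_1
  (E2) gamma(2) = phi_1 gamma(1) + phi_2 gamma(0)
From (E1): gamma(1) = A gamma(0) + B with
  A = phi_1 / (1 - phi_2) = 0.554 / 1.084 = 0.51107,   B = c_1 / (1 - phi_2) = -0.435 / 1.084 = -0.401292.
Insert (E2) into (E0): gamma(0) (1 - phi_2^2) = phi_1 (1 + phi_2) gamma(1) + c_0.
  phi_1 (1 + phi_2) = (0.554)(0.916) = 0.507464,   1 - phi_2^2 = 0.992944.
Replace gamma(1) by A gamma(0) + B and collect gamma(0):
  gamma(0) [0.992944 - (0.507464)(0.51107)] = (0.507464)(-0.401292) + 0.948235
  gamma(0) * 0.733594 = 0.744594
  gamma(0) = 0.744594 / 0.733594 = 1.014994.
Therefore gamma(0) = 1.0150 (to 4 decimal places).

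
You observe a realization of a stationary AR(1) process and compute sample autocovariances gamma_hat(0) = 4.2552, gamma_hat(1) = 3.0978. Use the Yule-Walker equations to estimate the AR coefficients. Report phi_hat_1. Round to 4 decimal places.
\hat\phi_{1} = 0.7280

The Yule-Walker equations for an AR(p) process read, in matrix form,
  Gamma_p phi = r_p,   with   (Gamma_p)_{ij} = gamma(|i - j|),
                       (r_p)_i = gamma(i),   i,j = 1..p.
Substitute the sample gammas (Toeplitz matrix and right-hand side of size 1):
  Gamma_p = [[4.2552]]
  r_p     = [3.0978]
With p = 1 this is the single equation gamma(0) phi_1 = gamma(1):
  phi_hat_1 = gamma(1) / gamma(0) = 3.0978 / 4.2552 = 0.7280.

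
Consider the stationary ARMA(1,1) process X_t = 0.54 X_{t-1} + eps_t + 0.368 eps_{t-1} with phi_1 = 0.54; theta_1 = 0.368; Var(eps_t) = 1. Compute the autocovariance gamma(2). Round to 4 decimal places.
\gamma(2) = 0.8297

Multiply the model equation by X_{t-k} and take expectations. With theta_0 = psi_0 = 1 and psi_j the MA(infinity) weights, this gives
  gamma(k) - sum_i phi_i gamma(k-i) = c_k,
  c_k = sigma^2 * sum_{j=k..q} theta_j psi_{j-k}   (c_k = 0 for k > q),
using gamma(-m) = gamma(m).
psi-weights needed (psi_j = theta_j + sum_i phi_i psi_{j-i}):
  psi_1 = theta_1 + phi_1 = 0.368 + (0.54) = 0.908
Right-hand sides:
  c_0 = sigma^2 (1 + theta_1 psi_1) = 1 * (1 + (0.368)(0.908)) = 1 * 1.334144 = 1.334144
  c_1 = sigma^2 theta_1 = 1 * (0.368) = 0.368
  c_2 = 0
Equations for k = 0 and k = 1 (AR order 1):
  gamma(0) = phi_1 gamma(1) + c_0
  gamma(1) = phi_1 gamma(0) + c_1
Substituting the second into the first: gamma(0) (1 - phi_1^2) = c_0 + phi_1 c_1, so
  gamma(0) = (c_0 + phi_1 c_1) / (1 - phi_1^2) = (1.334144 + (0.54)(0.368)) / (1 - (0.54)^2) = 1.532864 / 0.7084 = 2.16384.
  gamma(1) = phi_1 gamma(0) + c_1 = (0.54)(2.16384) + (0.368) = 1.536473.
For k = 2 (> q): gamma(2) = phi_1 gamma(1) = (0.54)(1.536473) = 0.829696.
Therefore gamma(2) = 0.8297 (to 4 decimal places).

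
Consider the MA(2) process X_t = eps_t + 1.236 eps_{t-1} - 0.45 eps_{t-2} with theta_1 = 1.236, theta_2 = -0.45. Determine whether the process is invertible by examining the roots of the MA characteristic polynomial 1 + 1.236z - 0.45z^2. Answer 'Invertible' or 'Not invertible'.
\text{Not invertible}

The MA(q) characteristic polynomial is P(z) = 1 + 1.236z - 0.45z^2.
Invertibility requires all roots to lie outside the unit circle, i.e. |z| > 1 for every root.
Set 1 + (1.236) z + (-0.45) z^2 = 0, i.e. a z^2 + b z + c = 0 with a = -0.45, b = 1.236, c = 1.
Discriminant D = b^2 - 4ac = (1.236)^2 - 4*(-0.45)*1 = 1.527696 - (-1.8) = 3.327696.
D >= 0, so the roots are real: z = (-b +/- sqrt(D)) / (2a) = (-1.236 +/- 1.824197) / (-0.9).
  z_1 = (-1.236 + 1.824197) / (-0.9) = -0.6536,   |z_1| = 0.6536.
  z_2 = (-1.236 - 1.824197) / (-0.9) = 3.4002,   |z_2| = 3.4002.
Moduli of all roots: 0.6536, 3.4002.
All moduli strictly greater than 1? No.
Verdict: Not invertible.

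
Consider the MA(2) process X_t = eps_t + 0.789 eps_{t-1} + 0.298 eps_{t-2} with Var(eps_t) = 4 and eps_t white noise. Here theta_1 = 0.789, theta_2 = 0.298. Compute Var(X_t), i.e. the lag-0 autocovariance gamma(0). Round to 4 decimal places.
\gamma(0) = 6.8453

For an MA(q) process X_t = eps_t + sum_i theta_i eps_{t-i} with
Var(eps_t) = sigma^2, the variance is
  gamma(0) = sigma^2 * (1 + sum_i theta_i^2).
  sum_i theta_i^2 = (0.789)^2 + (0.298)^2 = 0.622521 + 0.088804 = 0.711325.
  gamma(0) = 4 * (1 + 0.711325) = 4 * 1.711325 = 6.8453.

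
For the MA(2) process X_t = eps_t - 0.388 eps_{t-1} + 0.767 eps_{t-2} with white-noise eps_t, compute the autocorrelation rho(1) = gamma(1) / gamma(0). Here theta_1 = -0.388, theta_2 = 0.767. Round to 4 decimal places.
\rho(1) = -0.3943

For an MA(q) process with theta_0 = 1, the autocovariance is
  gamma(k) = sigma^2 * sum_{i=0..q-k} theta_i * theta_{i+k},
and rho(k) = gamma(k) / gamma(0). Sigma^2 cancels.
  numerator   = (1)*(-0.388) + (-0.388)*(0.767) = -0.685596.
  denominator = (1)^2 + (-0.388)^2 + (0.767)^2 = 1.738833.
  rho(1) = -0.685596 / 1.738833 = -0.3943.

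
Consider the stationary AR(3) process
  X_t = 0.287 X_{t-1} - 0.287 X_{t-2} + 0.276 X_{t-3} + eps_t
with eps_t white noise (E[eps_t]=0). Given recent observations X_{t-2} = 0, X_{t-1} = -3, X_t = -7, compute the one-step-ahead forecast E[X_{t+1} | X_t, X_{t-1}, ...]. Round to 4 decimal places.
E[X_{t+1} \mid \mathcal F_t] = -1.1480

For an AR(p) model X_t = c + sum_i phi_i X_{t-i} + eps_t, the
one-step-ahead conditional mean is
  E[X_{t+1} | X_t, ...] = c + sum_i phi_i X_{t+1-i}.
Substitute known values:
  E[X_{t+1} | ...] = (0.287) * (-7) + (-0.287) * (-3) + (0.276) * (0)
                   = -1.1480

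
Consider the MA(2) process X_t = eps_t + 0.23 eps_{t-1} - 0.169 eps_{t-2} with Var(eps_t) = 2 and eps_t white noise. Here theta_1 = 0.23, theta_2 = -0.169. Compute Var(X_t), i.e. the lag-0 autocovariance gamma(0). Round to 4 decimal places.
\gamma(0) = 2.1629

For an MA(q) process X_t = eps_t + sum_i theta_i eps_{t-i} with
Var(eps_t) = sigma^2, the variance is
  gamma(0) = sigma^2 * (1 + sum_i theta_i^2).
  sum_i theta_i^2 = (0.23)^2 + (-0.169)^2 = 0.0529 + 0.028561 = 0.081461.
  gamma(0) = 2 * (1 + 0.081461) = 2 * 1.081461 = 2.162922, which rounds to 2.1629.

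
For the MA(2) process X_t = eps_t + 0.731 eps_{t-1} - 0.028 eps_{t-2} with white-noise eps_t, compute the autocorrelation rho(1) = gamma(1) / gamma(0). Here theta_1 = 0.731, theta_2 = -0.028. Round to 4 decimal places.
\rho(1) = 0.4628

For an MA(q) process with theta_0 = 1, the autocovariance is
  gamma(k) = sigma^2 * sum_{i=0..q-k} theta_i * theta_{i+k},
and rho(k) = gamma(k) / gamma(0). Sigma^2 cancels.
  numerator   = (1)*(0.731) + (0.731)*(-0.028) = 0.710532.
  denominator = (1)^2 + (0.731)^2 + (-0.028)^2 = 1.535145.
  rho(1) = 0.710532 / 1.535145 = 0.4628.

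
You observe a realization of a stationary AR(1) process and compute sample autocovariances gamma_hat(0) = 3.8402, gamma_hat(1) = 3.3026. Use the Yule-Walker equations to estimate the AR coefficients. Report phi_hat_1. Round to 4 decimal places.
\hat\phi_{1} = 0.8600

The Yule-Walker equations for an AR(p) process read, in matrix form,
  Gamma_p phi = r_p,   with   (Gamma_p)_{ij} = gamma(|i - j|),
                       (r_p)_i = gamma(i),   i,j = 1..p.
Substitute the sample gammas (Toeplitz matrix and right-hand side of size 1):
  Gamma_p = [[3.8402]]
  r_p     = [3.3026]
With p = 1 this is the single equation gamma(0) phi_1 = gamma(1):
  phi_hat_1 = gamma(1) / gamma(0) = 3.3026 / 3.8402 = 0.8600.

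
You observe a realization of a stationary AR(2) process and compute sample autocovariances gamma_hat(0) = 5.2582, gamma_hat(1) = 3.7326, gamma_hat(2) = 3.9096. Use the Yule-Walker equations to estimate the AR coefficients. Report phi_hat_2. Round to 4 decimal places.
\hat\phi_{2} = 0.4830

The Yule-Walker equations for an AR(p) process read, in matrix form,
  Gamma_p phi = r_p,   with   (Gamma_p)_{ij} = gamma(|i - j|),
                       (r_p)_i = gamma(i),   i,j = 1..p.
Substitute the sample gammas (Toeplitz matrix and right-hand side of size 2):
  Gamma_p = [[5.2582, 3.7326], [3.7326, 5.2582]]
  r_p     = [3.7326, 3.9096]
Written out:
  5.2582 phi_1 + 3.7326 phi_2 = 3.7326
  3.7326 phi_1 + 5.2582 phi_2 = 3.9096
Solve by Cramer's rule:
  det = gamma(0)^2 - gamma(1)^2 = (5.2582)^2 - (3.7326)^2 = 27.64866724 - 13.93230276 = 13.71636448
  phi_hat_1 = [gamma(1) gamma(0) - gamma(1) gamma(2)] / det = [(3.7326)(5.2582) - (3.7326)(3.9096)] / 13.71636448 = 5.03378436 / 13.71636448 = 0.367
  phi_hat_2 = [gamma(0) gamma(2) - gamma(1)^2] / det = [(5.2582)(3.9096) - (3.7326)^2] / 13.71636448 = 6.62515596 / 13.71636448 = 0.483
So phi_hat = [0.3670, 0.4830].
Therefore phi_hat_2 = 0.4830.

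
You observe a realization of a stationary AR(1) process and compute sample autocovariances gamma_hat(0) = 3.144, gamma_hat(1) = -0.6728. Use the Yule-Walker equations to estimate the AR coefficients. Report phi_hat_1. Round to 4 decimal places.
\hat\phi_{1} = -0.2140

The Yule-Walker equations for an AR(p) process read, in matrix form,
  Gamma_p phi = r_p,   with   (Gamma_p)_{ij} = gamma(|i - j|),
                       (r_p)_i = gamma(i),   i,j = 1..p.
Substitute the sample gammas (Toeplitz matrix and right-hand side of size 1):
  Gamma_p = [[3.144]]
  r_p     = [-0.6728]
With p = 1 this is the single equation gamma(0) phi_1 = gamma(1):
  phi_hat_1 = gamma(1) / gamma(0) = -0.6728 / 3.144 = -0.2140.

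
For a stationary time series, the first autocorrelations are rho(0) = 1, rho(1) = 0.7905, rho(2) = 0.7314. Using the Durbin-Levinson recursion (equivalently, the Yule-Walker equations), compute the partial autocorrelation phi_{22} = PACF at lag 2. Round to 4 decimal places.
\phi_{22} = 0.2839

The PACF at lag k is phi_{kk}, the last component of the solution
to the Yule-Walker system G_k phi = r_k where
  (G_k)_{ij} = rho(|i - j|), (r_k)_i = rho(i), i,j = 1..k.
Equivalently, Durbin-Levinson gives phi_{kk} iteratively:
  phi_{11} = rho(1)
  phi_{kk} = [rho(k) - sum_{j=1..k-1} phi_{k-1,j} rho(k-j)]
            / [1 - sum_{j=1..k-1} phi_{k-1,j} rho(j)],
  phi_{k,j} = phi_{k-1,j} - phi_{kk} phi_{k-1,k-j},  j = 1..k-1.
Step k = 1:
  phi_11 = rho(1) = 0.7905.
Step k = 2:
  phi_22 = [rho(2) - phi_11 rho(1)] / [1 - phi_11 rho(1)] = [0.7314 - (0.7905)(0.7905)] / [1 - (0.7905)(0.7905)]
         = 0.10650975 / 0.37510975 = 0.2839.
Therefore phi_{22} = 0.2839.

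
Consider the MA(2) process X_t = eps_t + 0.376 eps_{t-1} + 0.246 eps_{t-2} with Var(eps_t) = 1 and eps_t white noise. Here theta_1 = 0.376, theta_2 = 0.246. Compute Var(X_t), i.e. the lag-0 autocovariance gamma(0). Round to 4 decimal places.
\gamma(0) = 1.2019

For an MA(q) process X_t = eps_t + sum_i theta_i eps_{t-i} with
Var(eps_t) = sigma^2, the variance is
  gamma(0) = sigma^2 * (1 + sum_i theta_i^2).
  sum_i theta_i^2 = (0.376)^2 + (0.246)^2 = 0.141376 + 0.060516 = 0.201892.
  gamma(0) = 1 * (1 + 0.201892) = 1 * 1.201892 = 1.201892, which rounds to 1.2019.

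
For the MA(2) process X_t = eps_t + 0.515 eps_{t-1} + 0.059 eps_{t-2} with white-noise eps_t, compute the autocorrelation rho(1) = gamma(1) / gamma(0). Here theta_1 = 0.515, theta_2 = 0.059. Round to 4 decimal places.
\rho(1) = 0.4299

For an MA(q) process with theta_0 = 1, the autocovariance is
  gamma(k) = sigma^2 * sum_{i=0..q-k} theta_i * theta_{i+k},
and rho(k) = gamma(k) / gamma(0). Sigma^2 cancels.
  numerator   = (1)*(0.515) + (0.515)*(0.059) = 0.545385.
  denominator = (1)^2 + (0.515)^2 + (0.059)^2 = 1.268706.
  rho(1) = 0.545385 / 1.268706 = 0.4299.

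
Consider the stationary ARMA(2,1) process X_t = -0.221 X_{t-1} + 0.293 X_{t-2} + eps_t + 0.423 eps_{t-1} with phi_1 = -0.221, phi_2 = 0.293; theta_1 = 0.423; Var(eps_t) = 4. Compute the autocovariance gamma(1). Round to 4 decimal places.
\gamma(1) = 1.0070

Multiply the model equation by X_{t-k} and take expectations. With theta_0 = psi_0 = 1 and psi_j the MA(infinity) weights, this gives
  gamma(k) - sum_i phi_i gamma(k-i) = c_k,
  c_k = sigma^2 * sum_{j=k..q} theta_j psi_{j-k}   (c_k = 0 for k > q),
using gamma(-m) = gamma(m).
psi-weights needed (psi_j = theta_j + sum_i phi_i psi_{j-i}):
  psi_1 = theta_1 + phi_1 = 0.423 + (-0.221) = 0.202
Right-hand sides:
  c_0 = sigma^2 (1 + theta_1 psi_1) = 4 * (1 + (0.423)(0.202)) = 4 * 1.085446 = 4.341784
  c_1 = sigma^2 theta_1 = 4 * (0.423) = 1.692
  c_2 = 0
Equations for k = 0, 1, 2 (AR order 2, c_2 = 0):
  (E0) gamma(0) = phi_1 gamma(1) + phi_2 gamma(2) + c_0
  (E1) gamma(1) = phi_1 gamma(0) + phi_2 gamma(1) + c_1
  (E2) gamma(2) = phi_1 gamma(1) + phi_2 gamma(0)
From (E1): gamma(1) = A gamma(0) + B with
  A = phi_1 / (1 - phi_2) = -0.221 / 0.707 = -0.312588,   B = c_1 / (1 - phi_2) = 1.692 / 0.707 = 2.393211.
Insert (E2) into (E0): gamma(0) (1 - phi_2^2) = phi_1 (1 + phi_2) gamma(1) + c_0.
  phi_1 (1 + phi_2) = (-0.221)(1.293) = -0.285753,   1 - phi_2^2 = 0.914151.
Replace gamma(1) by A gamma(0) + B and collect gamma(0):
  gamma(0) [0.914151 - (-0.285753)(-0.312588)] = (-0.285753)(2.393211) + 4.341784
  gamma(0) * 0.824828 = 3.657917
  gamma(0) = 3.657917 / 0.824828 = 4.434764.
  gamma(1) = A gamma(0) + B = (-0.312588)(4.434764) + (2.393211) = 1.006955.
Therefore gamma(1) = 1.0070 (to 4 decimal places).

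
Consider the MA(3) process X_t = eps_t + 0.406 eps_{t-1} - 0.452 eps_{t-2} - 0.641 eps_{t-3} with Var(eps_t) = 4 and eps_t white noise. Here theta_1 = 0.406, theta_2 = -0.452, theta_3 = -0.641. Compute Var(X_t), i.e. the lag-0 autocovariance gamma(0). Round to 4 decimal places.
\gamma(0) = 7.1201

For an MA(q) process X_t = eps_t + sum_i theta_i eps_{t-i} with
Var(eps_t) = sigma^2, the variance is
  gamma(0) = sigma^2 * (1 + sum_i theta_i^2).
  sum_i theta_i^2 = (0.406)^2 + (-0.452)^2 + (-0.641)^2 = 0.164836 + 0.204304 + 0.410881 = 0.780021.
  gamma(0) = 4 * (1 + 0.780021) = 4 * 1.780021 = 7.120084, which rounds to 7.1201.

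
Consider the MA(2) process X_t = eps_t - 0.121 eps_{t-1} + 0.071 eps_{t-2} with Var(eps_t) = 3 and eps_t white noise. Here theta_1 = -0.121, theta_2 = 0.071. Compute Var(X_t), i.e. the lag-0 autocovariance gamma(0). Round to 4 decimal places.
\gamma(0) = 3.0590

For an MA(q) process X_t = eps_t + sum_i theta_i eps_{t-i} with
Var(eps_t) = sigma^2, the variance is
  gamma(0) = sigma^2 * (1 + sum_i theta_i^2).
  sum_i theta_i^2 = (-0.121)^2 + (0.071)^2 = 0.014641 + 0.005041 = 0.019682.
  gamma(0) = 3 * (1 + 0.019682) = 3 * 1.019682 = 3.059046, which rounds to 3.0590.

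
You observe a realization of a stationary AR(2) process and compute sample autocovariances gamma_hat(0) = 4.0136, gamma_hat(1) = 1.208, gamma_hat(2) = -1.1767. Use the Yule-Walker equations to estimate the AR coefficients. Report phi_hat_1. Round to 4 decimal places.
\hat\phi_{1} = 0.4280

The Yule-Walker equations for an AR(p) process read, in matrix form,
  Gamma_p phi = r_p,   with   (Gamma_p)_{ij} = gamma(|i - j|),
                       (r_p)_i = gamma(i),   i,j = 1..p.
Substitute the sample gammas (Toeplitz matrix and right-hand side of size 2):
  Gamma_p = [[4.0136, 1.208], [1.208, 4.0136]]
  r_p     = [1.208, -1.1767]
Written out:
  4.0136 phi_1 + 1.208 phi_2 = 1.208
  1.208 phi_1 + 4.0136 phi_2 = -1.1767
Solve by Cramer's rule:
  det = gamma(0)^2 - gamma(1)^2 = (4.0136)^2 - (1.208)^2 = 16.10898496 - 1.459264 = 14.64972096
  phi_hat_1 = [gamma(1) gamma(0) - gamma(1) gamma(2)] / det = [(1.208)(4.0136) - (1.208)(-1.1767)] / 14.64972096 = 6.2698824 / 14.64972096 = 0.428
  phi_hat_2 = [gamma(0) gamma(2) - gamma(1)^2] / det = [(4.0136)(-1.1767) - (1.208)^2] / 14.64972096 = -6.18206712 / 14.64972096 = -0.422
So phi_hat = [0.4280, -0.4220].
Therefore phi_hat_1 = 0.4280.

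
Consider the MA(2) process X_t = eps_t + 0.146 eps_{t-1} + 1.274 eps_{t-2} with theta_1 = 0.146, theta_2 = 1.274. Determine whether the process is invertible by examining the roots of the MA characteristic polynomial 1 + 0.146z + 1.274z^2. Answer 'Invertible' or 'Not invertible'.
\text{Not invertible}

The MA(q) characteristic polynomial is P(z) = 1 + 0.146z + 1.274z^2.
Invertibility requires all roots to lie outside the unit circle, i.e. |z| > 1 for every root.
Set 1 + (0.146) z + (1.274) z^2 = 0, i.e. a z^2 + b z + c = 0 with a = 1.274, b = 0.146, c = 1.
Discriminant D = b^2 - 4ac = (0.146)^2 - 4*(1.274)*1 = 0.021316 - (5.096) = -5.074684.
D < 0, so the roots are the complex-conjugate pair z = (-b +/- i sqrt(-D)) / (2a) = -0.0573 +/- 0.8841i.
For a conjugate pair |z|^2 = z * conj(z) = (product of roots) = c/a = 1/(1.274) = 0.784929, so |z| = sqrt(0.784929) = 0.886 for both roots.
Moduli of all roots: 0.8860, 0.8860.
All moduli strictly greater than 1? No.
Verdict: Not invertible.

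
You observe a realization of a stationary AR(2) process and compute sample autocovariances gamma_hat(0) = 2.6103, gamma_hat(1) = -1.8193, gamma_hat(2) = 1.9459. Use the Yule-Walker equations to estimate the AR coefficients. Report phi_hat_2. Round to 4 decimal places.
\hat\phi_{2} = 0.5050

The Yule-Walker equations for an AR(p) process read, in matrix form,
  Gamma_p phi = r_p,   with   (Gamma_p)_{ij} = gamma(|i - j|),
                       (r_p)_i = gamma(i),   i,j = 1..p.
Substitute the sample gammas (Toeplitz matrix and right-hand side of size 2):
  Gamma_p = [[2.6103, -1.8193], [-1.8193, 2.6103]]
  r_p     = [-1.8193, 1.9459]
Written out:
  2.6103 phi_1 - 1.8193 phi_2 = -1.8193
  -1.8193 phi_1 + 2.6103 phi_2 = 1.9459
Solve by Cramer's rule:
  det = gamma(0)^2 - gamma(1)^2 = (2.6103)^2 - (-1.8193)^2 = 6.81366609 - 3.30985249 = 3.5038136
  phi_hat_1 = [gamma(1) gamma(0) - gamma(1) gamma(2)] / det = [(-1.8193)(2.6103) - (-1.8193)(1.9459)] / 3.5038136 = -1.20874292 / 3.5038136 = -0.345
  phi_hat_2 = [gamma(0) gamma(2) - gamma(1)^2] / det = [(2.6103)(1.9459) - (-1.8193)^2] / 3.5038136 = 1.76953028 / 3.5038136 = 0.505
So phi_hat = [-0.3450, 0.5050].
Therefore phi_hat_2 = 0.5050.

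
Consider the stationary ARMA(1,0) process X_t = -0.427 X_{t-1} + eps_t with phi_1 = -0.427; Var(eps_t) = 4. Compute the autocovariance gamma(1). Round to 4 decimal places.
\gamma(1) = -2.0889

Multiply the model equation by X_{t-k} and take expectations. With theta_0 = psi_0 = 1 and psi_j the MA(infinity) weights, this gives
  gamma(k) - sum_i phi_i gamma(k-i) = c_k,
  c_k = sigma^2 * sum_{j=k..q} theta_j psi_{j-k}   (c_k = 0 for k > q),
using gamma(-m) = gamma(m).
Pure AR (q = 0): c_0 = sigma^2 = 4, c_k = 0 for k >= 1.
Equations for k = 0 and k = 1 (AR order 1):
  gamma(0) = phi_1 gamma(1) + c_0
  gamma(1) = phi_1 gamma(0) + c_1
Substituting the second into the first: gamma(0) (1 - phi_1^2) = c_0 + phi_1 c_1, so
  gamma(0) = c_0 / (1 - phi_1^2) = 4 / (1 - (-0.427)^2) = 4 / 0.817671 = 4.891943.
  gamma(1) = phi_1 gamma(0) = (-0.427)(4.891943) = -2.08886.
Therefore gamma(1) = -2.0889 (to 4 decimal places).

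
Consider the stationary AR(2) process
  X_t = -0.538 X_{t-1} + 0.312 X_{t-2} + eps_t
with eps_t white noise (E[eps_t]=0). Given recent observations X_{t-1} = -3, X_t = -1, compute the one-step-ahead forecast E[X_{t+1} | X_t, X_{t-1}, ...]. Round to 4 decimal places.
E[X_{t+1} \mid \mathcal F_t] = -0.3980

For an AR(p) model X_t = c + sum_i phi_i X_{t-i} + eps_t, the
one-step-ahead conditional mean is
  E[X_{t+1} | X_t, ...] = c + sum_i phi_i X_{t+1-i}.
Substitute known values:
  E[X_{t+1} | ...] = (-0.538) * (-1) + (0.312) * (-3)
                   = -0.3980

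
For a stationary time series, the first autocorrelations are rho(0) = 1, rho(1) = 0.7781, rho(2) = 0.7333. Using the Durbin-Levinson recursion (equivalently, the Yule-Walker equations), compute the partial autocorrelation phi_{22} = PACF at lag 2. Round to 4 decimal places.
\phi_{22} = 0.3241

The PACF at lag k is phi_{kk}, the last component of the solution
to the Yule-Walker system G_k phi = r_k where
  (G_k)_{ij} = rho(|i - j|), (r_k)_i = rho(i), i,j = 1..k.
Equivalently, Durbin-Levinson gives phi_{kk} iteratively:
  phi_{11} = rho(1)
  phi_{kk} = [rho(k) - sum_{j=1..k-1} phi_{k-1,j} rho(k-j)]
            / [1 - sum_{j=1..k-1} phi_{k-1,j} rho(j)],
  phi_{k,j} = phi_{k-1,j} - phi_{kk} phi_{k-1,k-j},  j = 1..k-1.
Step k = 1:
  phi_11 = rho(1) = 0.7781.
Step k = 2:
  phi_22 = [rho(2) - phi_11 rho(1)] / [1 - phi_11 rho(1)] = [0.7333 - (0.7781)(0.7781)] / [1 - (0.7781)(0.7781)]
         = 0.12786039 / 0.39456039 = 0.3241.
Therefore phi_{22} = 0.3241.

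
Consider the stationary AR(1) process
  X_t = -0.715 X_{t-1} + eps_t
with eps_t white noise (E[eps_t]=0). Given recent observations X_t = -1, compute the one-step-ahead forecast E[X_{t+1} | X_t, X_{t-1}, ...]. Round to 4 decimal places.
E[X_{t+1} \mid \mathcal F_t] = 0.7150

For an AR(p) model X_t = c + sum_i phi_i X_{t-i} + eps_t, the
one-step-ahead conditional mean is
  E[X_{t+1} | X_t, ...] = c + sum_i phi_i X_{t+1-i}.
Substitute known values:
  E[X_{t+1} | ...] = (-0.715) * (-1)
                   = 0.7150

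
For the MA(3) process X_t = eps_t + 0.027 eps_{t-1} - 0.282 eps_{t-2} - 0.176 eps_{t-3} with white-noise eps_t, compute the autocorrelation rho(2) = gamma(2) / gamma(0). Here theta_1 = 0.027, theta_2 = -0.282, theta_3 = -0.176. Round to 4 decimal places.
\rho(2) = -0.2580

For an MA(q) process with theta_0 = 1, the autocovariance is
  gamma(k) = sigma^2 * sum_{i=0..q-k} theta_i * theta_{i+k},
and rho(k) = gamma(k) / gamma(0). Sigma^2 cancels.
  numerator   = (1)*(-0.282) + (0.027)*(-0.176) = -0.286752.
  denominator = (1)^2 + (0.027)^2 + (-0.282)^2 + (-0.176)^2 = 1.111229.
  rho(2) = -0.286752 / 1.111229 = -0.2580.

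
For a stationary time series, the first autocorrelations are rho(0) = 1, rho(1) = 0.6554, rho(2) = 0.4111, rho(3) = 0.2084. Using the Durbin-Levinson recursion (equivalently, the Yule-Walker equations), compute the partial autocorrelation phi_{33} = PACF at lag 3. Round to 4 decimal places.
\phi_{33} = -0.0852

The PACF at lag k is phi_{kk}, the last component of the solution
to the Yule-Walker system G_k phi = r_k where
  (G_k)_{ij} = rho(|i - j|), (r_k)_i = rho(i), i,j = 1..k.
Equivalently, Durbin-Levinson gives phi_{kk} iteratively:
  phi_{11} = rho(1)
  phi_{kk} = [rho(k) - sum_{j=1..k-1} phi_{k-1,j} rho(k-j)]
            / [1 - sum_{j=1..k-1} phi_{k-1,j} rho(j)],
  phi_{k,j} = phi_{k-1,j} - phi_{kk} phi_{k-1,k-j},  j = 1..k-1.
Step k = 1:
  phi_11 = rho(1) = 0.6554.
Step k = 2:
  phi_22 = [rho(2) - phi_11 rho(1)] / [1 - phi_11 rho(1)] = [0.4111 - (0.6554)(0.6554)] / [1 - (0.6554)(0.6554)]
         = -0.01844916 / 0.57045084 = -0.032341.
  Update: phi_21 = phi_11 - phi_22 phi_11 = 0.6554 - (-0.032341)(0.6554) = 0.676597.
Step k = 3:
  phi_33 = [rho(3) - phi_21 rho(2) - phi_22 rho(1)] / [1 - phi_21 rho(1) - phi_22 rho(2)]
    numerator   = 0.2084 - (0.676597)(0.4111) - (-0.032341)(0.6554) = -0.0485523
    denominator = 1 - (0.676597)(0.6554) - (-0.032341)(0.4111) = 0.56985417
  phi_33 = -0.0485523 / 0.56985417 = -0.0852.
Therefore phi_{33} = -0.0852.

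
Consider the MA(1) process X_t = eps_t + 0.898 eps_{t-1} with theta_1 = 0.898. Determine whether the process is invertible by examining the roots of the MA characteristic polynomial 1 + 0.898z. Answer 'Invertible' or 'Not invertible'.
\text{Invertible}

The MA(q) characteristic polynomial is P(z) = 1 + 0.898z.
Invertibility requires all roots to lie outside the unit circle, i.e. |z| > 1 for every root.
This is linear in z: 1 + (0.898) z = 0  =>  z = -1/(0.898) = -1.113586,  |z| = 1.113586.
Moduli of all roots: 1.1136.
All moduli strictly greater than 1? Yes.
Verdict: Invertible.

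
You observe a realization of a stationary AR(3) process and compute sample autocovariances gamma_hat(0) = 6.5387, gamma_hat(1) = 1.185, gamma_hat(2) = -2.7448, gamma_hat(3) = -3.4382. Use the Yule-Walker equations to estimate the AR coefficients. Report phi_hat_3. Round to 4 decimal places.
\hat\phi_{3} = -0.4360

The Yule-Walker equations for an AR(p) process read, in matrix form,
  Gamma_p phi = r_p,   with   (Gamma_p)_{ij} = gamma(|i - j|),
                       (r_p)_i = gamma(i),   i,j = 1..p.
Substitute the sample gammas (Toeplitz matrix and right-hand side of size 3):
  Gamma_p = [[6.5387, 1.185, -2.7448], [1.185, 6.5387, 1.185], [-2.7448, 1.185, 6.5387]]
  r_p     = [1.185, -2.7448, -3.4382]
Written out (R1..R3):
  (R1) 6.5387 phi_1 + 1.185 phi_2 - 2.7448 phi_3 = 1.185
  (R2) 1.185 phi_1 + 6.5387 phi_2 + 1.185 phi_3 = -2.7448
  (R3) -2.7448 phi_1 + 1.185 phi_2 + 6.5387 phi_3 = -3.4382
Gaussian elimination:
  R2 <- R2 - (1.185/6.5387) R1 = R2 - (0.181229) R1:  6.323944 phi_2 + 1.682436 phi_3 = -2.959556
  R3 <- R3 - (-2.7448/6.5387) R1 = R3 - (-0.419778) R1:  1.682436 phi_2 + 5.386494 phi_3 = -2.940764
  R3 <- R3 - (1.682436/6.323944) R2 = R3 - (0.266042) R2:  4.938895 phi_3 = -2.153396
Back-substitution:
  phi_hat_3 = -2.153396 / 4.938895 = -0.436008
  phi_hat_2 = (-2.959556 - (1.682436)(-0.436008)) / 6.323944 = -0.351996
  phi_hat_1 = (1.185 - (1.185)(-0.351996) - (-2.7448)(-0.436008)) / 6.5387 = 0.061994
So phi_hat = [0.0620, -0.3520, -0.4360].
Therefore phi_hat_3 = -0.4360.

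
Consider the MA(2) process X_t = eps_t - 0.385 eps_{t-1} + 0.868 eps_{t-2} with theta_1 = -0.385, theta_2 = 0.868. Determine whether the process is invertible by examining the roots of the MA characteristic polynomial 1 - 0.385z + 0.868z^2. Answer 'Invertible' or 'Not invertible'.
\text{Invertible}

The MA(q) characteristic polynomial is P(z) = 1 - 0.385z + 0.868z^2.
Invertibility requires all roots to lie outside the unit circle, i.e. |z| > 1 for every root.
Set 1 + (-0.385) z + (0.868) z^2 = 0, i.e. a z^2 + b z + c = 0 with a = 0.868, b = -0.385, c = 1.
Discriminant D = b^2 - 4ac = (-0.385)^2 - 4*(0.868)*1 = 0.148225 - (3.472) = -3.323775.
D < 0, so the roots are the complex-conjugate pair z = (-b +/- i sqrt(-D)) / (2a) = 0.2218 +/- 1.0502i.
For a conjugate pair |z|^2 = z * conj(z) = (product of roots) = c/a = 1/(0.868) = 1.152074, so |z| = sqrt(1.152074) = 1.0733 for both roots.
Moduli of all roots: 1.0733, 1.0733.
All moduli strictly greater than 1? Yes.
Verdict: Invertible.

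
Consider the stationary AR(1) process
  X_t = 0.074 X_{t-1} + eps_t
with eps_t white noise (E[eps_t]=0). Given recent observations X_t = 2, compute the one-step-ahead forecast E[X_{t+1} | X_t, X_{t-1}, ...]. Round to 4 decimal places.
E[X_{t+1} \mid \mathcal F_t] = 0.1480

For an AR(p) model X_t = c + sum_i phi_i X_{t-i} + eps_t, the
one-step-ahead conditional mean is
  E[X_{t+1} | X_t, ...] = c + sum_i phi_i X_{t+1-i}.
Substitute known values:
  E[X_{t+1} | ...] = (0.074) * (2)
                   = 0.1480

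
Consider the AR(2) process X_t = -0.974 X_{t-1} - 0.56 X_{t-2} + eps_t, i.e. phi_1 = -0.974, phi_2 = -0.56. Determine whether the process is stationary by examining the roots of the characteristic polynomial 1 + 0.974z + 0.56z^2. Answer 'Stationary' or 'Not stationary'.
\text{Stationary}

The AR(p) characteristic polynomial is P(z) = 1 + 0.974z + 0.56z^2.
Stationarity requires all roots to lie outside the unit circle, i.e. |z| > 1 for every root.
Set 1 + (0.974) z + (0.56) z^2 = 0, i.e. a z^2 + b z + c = 0 with a = 0.56, b = 0.974, c = 1.
Discriminant D = b^2 - 4ac = (0.974)^2 - 4*(0.56)*1 = 0.948676 - (2.24) = -1.291324.
D < 0, so the roots are the complex-conjugate pair z = (-b +/- i sqrt(-D)) / (2a) = -0.8696 +/- 1.0146i.
For a conjugate pair |z|^2 = z * conj(z) = (product of roots) = c/a = 1/(0.56) = 1.785714, so |z| = sqrt(1.785714) = 1.3363 for both roots.
Moduli of all roots: 1.3363, 1.3363.
All moduli strictly greater than 1? Yes.
Verdict: Stationary.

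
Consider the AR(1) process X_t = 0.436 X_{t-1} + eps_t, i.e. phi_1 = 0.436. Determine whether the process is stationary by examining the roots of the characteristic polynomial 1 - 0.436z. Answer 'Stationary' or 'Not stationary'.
\text{Stationary}

The AR(p) characteristic polynomial is P(z) = 1 - 0.436z.
Stationarity requires all roots to lie outside the unit circle, i.e. |z| > 1 for every root.
This is linear in z: 1 + (-0.436) z = 0  =>  z = -1/(-0.436) = 2.293578,  |z| = 2.293578.
Moduli of all roots: 2.2936.
All moduli strictly greater than 1? Yes.
Verdict: Stationary.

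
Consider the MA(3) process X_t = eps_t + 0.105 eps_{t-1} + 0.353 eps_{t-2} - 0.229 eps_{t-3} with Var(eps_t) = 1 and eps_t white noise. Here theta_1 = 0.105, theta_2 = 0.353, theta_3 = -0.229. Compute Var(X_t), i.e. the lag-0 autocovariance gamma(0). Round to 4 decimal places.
\gamma(0) = 1.1881

For an MA(q) process X_t = eps_t + sum_i theta_i eps_{t-i} with
Var(eps_t) = sigma^2, the variance is
  gamma(0) = sigma^2 * (1 + sum_i theta_i^2).
  sum_i theta_i^2 = (0.105)^2 + (0.353)^2 + (-0.229)^2 = 0.011025 + 0.124609 + 0.052441 = 0.188075.
  gamma(0) = 1 * (1 + 0.188075) = 1 * 1.188075 = 1.188075, which rounds to 1.1881.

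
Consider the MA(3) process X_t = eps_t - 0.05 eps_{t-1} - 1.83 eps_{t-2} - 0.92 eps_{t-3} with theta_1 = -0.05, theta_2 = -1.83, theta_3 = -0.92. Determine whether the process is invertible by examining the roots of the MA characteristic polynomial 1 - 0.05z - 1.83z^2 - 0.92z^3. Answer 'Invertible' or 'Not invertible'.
\text{Not invertible}

The MA(q) characteristic polynomial is P(z) = 1 - 0.05z - 1.83z^2 - 0.92z^3.
Invertibility requires all roots to lie outside the unit circle, i.e. |z| > 1 for every root.
Degree 3: look for a simple real root z0 first, then factor out (1 - z/z0) and solve the remaining quadratic.
Testing z0 = -1.25: P(-1.25) = 1 + (-0.05)(-1.25) + (-1.83)(-1.25)^2 + (-0.92)(-1.25)^3
  = 1 + (0.0625) + (-2.859375) + (1.796875) = 0.  So z_0 = -1.25 is a root, |z_0| = 1.25.
Divide out the factor (1 + 0.8 z) = (1 - z/z0) (since 1/z0 = -0.8):
  P(z) = (1 + 0.8 z)(1 + (-0.85) z + (-1.15) z^2)
  [check: z-coef -0.85 - (-0.8) = -0.05; z^2-coef -1.15 - (-0.8)(-0.85) = -1.83; z^3-coef -(-0.8)(-1.15) = -0.92.]
Remaining roots from the quadratic factor 1 + (-0.85) z + (-1.15) z^2:
  Set 1 + (-0.85) z + (-1.15) z^2 = 0, i.e. a z^2 + b z + c = 0 with a = -1.15, b = -0.85, c = 1.
  Discriminant D = b^2 - 4ac = (-0.85)^2 - 4*(-1.15)*1 = 0.7225 - (-4.6) = 5.3225.
  D >= 0, so the roots are real: z = (-b +/- sqrt(D)) / (2a) = (0.85 +/- 2.307054) / (-2.3).
    z_1 = (0.85 + 2.307054) / (-2.3) = -1.3726,   |z_1| = 1.3726.
    z_2 = (0.85 - 2.307054) / (-2.3) = 0.6335,   |z_2| = 0.6335.
Moduli of all roots: 1.2500, 1.3726, 0.6335.
All moduli strictly greater than 1? No.
Verdict: Not invertible.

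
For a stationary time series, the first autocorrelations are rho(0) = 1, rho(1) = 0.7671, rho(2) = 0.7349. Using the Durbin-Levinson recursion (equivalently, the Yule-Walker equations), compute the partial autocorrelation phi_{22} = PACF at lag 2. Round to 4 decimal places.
\phi_{22} = 0.3559

The PACF at lag k is phi_{kk}, the last component of the solution
to the Yule-Walker system G_k phi = r_k where
  (G_k)_{ij} = rho(|i - j|), (r_k)_i = rho(i), i,j = 1..k.
Equivalently, Durbin-Levinson gives phi_{kk} iteratively:
  phi_{11} = rho(1)
  phi_{kk} = [rho(k) - sum_{j=1..k-1} phi_{k-1,j} rho(k-j)]
            / [1 - sum_{j=1..k-1} phi_{k-1,j} rho(j)],
  phi_{k,j} = phi_{k-1,j} - phi_{kk} phi_{k-1,k-j},  j = 1..k-1.
Step k = 1:
  phi_11 = rho(1) = 0.7671.
Step k = 2:
  phi_22 = [rho(2) - phi_11 rho(1)] / [1 - phi_11 rho(1)] = [0.7349 - (0.7671)(0.7671)] / [1 - (0.7671)(0.7671)]
         = 0.14645759 / 0.41155759 = 0.3559.
Therefore phi_{22} = 0.3559.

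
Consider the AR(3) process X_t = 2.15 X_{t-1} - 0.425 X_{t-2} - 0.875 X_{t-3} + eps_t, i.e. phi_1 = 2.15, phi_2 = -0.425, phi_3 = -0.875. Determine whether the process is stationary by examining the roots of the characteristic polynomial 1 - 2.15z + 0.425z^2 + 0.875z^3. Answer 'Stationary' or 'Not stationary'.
\text{Not stationary}

The AR(p) characteristic polynomial is P(z) = 1 - 2.15z + 0.425z^2 + 0.875z^3.
Stationarity requires all roots to lie outside the unit circle, i.e. |z| > 1 for every root.
Degree 3: look for a simple real root z0 first, then factor out (1 - z/z0) and solve the remaining quadratic.
Testing z0 = 0.8: P(0.8) = 1 + (-2.15)(0.8) + (0.425)(0.8)^2 + (0.875)(0.8)^3
  = 1 + (-1.72) + (0.272) + (0.448) = 0.  So z_0 = 0.8 is a root, |z_0| = 0.8.
Divide out the factor (1 - 1.25 z) = (1 - z/z0) (since 1/z0 = 1.25):
  P(z) = (1 - 1.25 z)(1 + (-0.9) z + (-0.7) z^2)
  [check: z-coef -0.9 - (1.25) = -2.15; z^2-coef -0.7 - (1.25)(-0.9) = 0.425; z^3-coef -(1.25)(-0.7) = 0.875.]
Remaining roots from the quadratic factor 1 + (-0.9) z + (-0.7) z^2:
  Set 1 + (-0.9) z + (-0.7) z^2 = 0, i.e. a z^2 + b z + c = 0 with a = -0.7, b = -0.9, c = 1.
  Discriminant D = b^2 - 4ac = (-0.9)^2 - 4*(-0.7)*1 = 0.81 - (-2.8) = 3.61.
  D >= 0, so the roots are real: z = (-b +/- sqrt(D)) / (2a) = (0.9 +/- 1.9) / (-1.4).
    z_1 = (0.9 + 1.9) / (-1.4) = -2,   |z_1| = 2.
    z_2 = (0.9 - 1.9) / (-1.4) = 0.7143,   |z_2| = 0.7143.
Moduli of all roots: 0.8000, 2.0000, 0.7143.
All moduli strictly greater than 1? No.
Verdict: Not stationary.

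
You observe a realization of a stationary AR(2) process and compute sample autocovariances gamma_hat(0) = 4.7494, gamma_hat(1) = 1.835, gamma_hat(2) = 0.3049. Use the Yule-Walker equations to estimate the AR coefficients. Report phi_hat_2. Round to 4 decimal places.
\hat\phi_{2} = -0.1000

The Yule-Walker equations for an AR(p) process read, in matrix form,
  Gamma_p phi = r_p,   with   (Gamma_p)_{ij} = gamma(|i - j|),
                       (r_p)_i = gamma(i),   i,j = 1..p.
Substitute the sample gammas (Toeplitz matrix and right-hand side of size 2):
  Gamma_p = [[4.7494, 1.835], [1.835, 4.7494]]
  r_p     = [1.835, 0.3049]
Written out:
  4.7494 phi_1 + 1.835 phi_2 = 1.835
  1.835 phi_1 + 4.7494 phi_2 = 0.3049
Solve by Cramer's rule:
  det = gamma(0)^2 - gamma(1)^2 = (4.7494)^2 - (1.835)^2 = 22.55680036 - 3.367225 = 19.18957536
  phi_hat_1 = [gamma(1) gamma(0) - gamma(1) gamma(2)] / det = [(1.835)(4.7494) - (1.835)(0.3049)] / 19.18957536 = 8.1556575 / 19.18957536 = 0.425
  phi_hat_2 = [gamma(0) gamma(2) - gamma(1)^2] / det = [(4.7494)(0.3049) - (1.835)^2] / 19.18957536 = -1.91913294 / 19.18957536 = -0.1
So phi_hat = [0.4250, -0.1000].
Therefore phi_hat_2 = -0.1000.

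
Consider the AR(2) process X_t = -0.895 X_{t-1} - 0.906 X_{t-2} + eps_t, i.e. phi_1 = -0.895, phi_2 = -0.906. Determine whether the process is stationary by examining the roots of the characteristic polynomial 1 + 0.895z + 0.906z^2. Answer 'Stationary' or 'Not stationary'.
\text{Stationary}

The AR(p) characteristic polynomial is P(z) = 1 + 0.895z + 0.906z^2.
Stationarity requires all roots to lie outside the unit circle, i.e. |z| > 1 for every root.
Set 1 + (0.895) z + (0.906) z^2 = 0, i.e. a z^2 + b z + c = 0 with a = 0.906, b = 0.895, c = 1.
Discriminant D = b^2 - 4ac = (0.895)^2 - 4*(0.906)*1 = 0.801025 - (3.624) = -2.822975.
D < 0, so the roots are the complex-conjugate pair z = (-b +/- i sqrt(-D)) / (2a) = -0.4939 +/- 0.9272i.
For a conjugate pair |z|^2 = z * conj(z) = (product of roots) = c/a = 1/(0.906) = 1.103753, so |z| = sqrt(1.103753) = 1.0506 for both roots.
Moduli of all roots: 1.0506, 1.0506.
All moduli strictly greater than 1? Yes.
Verdict: Stationary.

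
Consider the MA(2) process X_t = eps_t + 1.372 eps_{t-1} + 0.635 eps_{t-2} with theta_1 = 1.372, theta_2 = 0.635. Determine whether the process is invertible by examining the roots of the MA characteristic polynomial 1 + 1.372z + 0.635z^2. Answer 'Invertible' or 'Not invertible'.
\text{Invertible}

The MA(q) characteristic polynomial is P(z) = 1 + 1.372z + 0.635z^2.
Invertibility requires all roots to lie outside the unit circle, i.e. |z| > 1 for every root.
Set 1 + (1.372) z + (0.635) z^2 = 0, i.e. a z^2 + b z + c = 0 with a = 0.635, b = 1.372, c = 1.
Discriminant D = b^2 - 4ac = (1.372)^2 - 4*(0.635)*1 = 1.882384 - (2.54) = -0.657616.
D < 0, so the roots are the complex-conjugate pair z = (-b +/- i sqrt(-D)) / (2a) = -1.0803 +/- 0.6385i.
For a conjugate pair |z|^2 = z * conj(z) = (product of roots) = c/a = 1/(0.635) = 1.574803, so |z| = sqrt(1.574803) = 1.2549 for both roots.
Moduli of all roots: 1.2549, 1.2549.
All moduli strictly greater than 1? Yes.
Verdict: Invertible.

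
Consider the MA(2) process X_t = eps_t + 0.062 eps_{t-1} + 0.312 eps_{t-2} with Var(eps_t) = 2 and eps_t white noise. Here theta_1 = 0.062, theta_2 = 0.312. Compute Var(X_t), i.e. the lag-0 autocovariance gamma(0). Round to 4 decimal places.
\gamma(0) = 2.2024

For an MA(q) process X_t = eps_t + sum_i theta_i eps_{t-i} with
Var(eps_t) = sigma^2, the variance is
  gamma(0) = sigma^2 * (1 + sum_i theta_i^2).
  sum_i theta_i^2 = (0.062)^2 + (0.312)^2 = 0.003844 + 0.097344 = 0.101188.
  gamma(0) = 2 * (1 + 0.101188) = 2 * 1.101188 = 2.202376, which rounds to 2.2024.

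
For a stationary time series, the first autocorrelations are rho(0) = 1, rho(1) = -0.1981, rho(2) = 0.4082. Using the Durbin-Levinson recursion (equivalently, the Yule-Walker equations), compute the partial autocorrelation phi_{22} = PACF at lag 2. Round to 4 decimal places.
\phi_{22} = 0.3840

The PACF at lag k is phi_{kk}, the last component of the solution
to the Yule-Walker system G_k phi = r_k where
  (G_k)_{ij} = rho(|i - j|), (r_k)_i = rho(i), i,j = 1..k.
Equivalently, Durbin-Levinson gives phi_{kk} iteratively:
  phi_{11} = rho(1)
  phi_{kk} = [rho(k) - sum_{j=1..k-1} phi_{k-1,j} rho(k-j)]
            / [1 - sum_{j=1..k-1} phi_{k-1,j} rho(j)],
  phi_{k,j} = phi_{k-1,j} - phi_{kk} phi_{k-1,k-j},  j = 1..k-1.
Step k = 1:
  phi_11 = rho(1) = -0.1981.
Step k = 2:
  phi_22 = [rho(2) - phi_11 rho(1)] / [1 - phi_11 rho(1)] = [0.4082 - (-0.1981)(-0.1981)] / [1 - (-0.1981)(-0.1981)]
         = 0.36895639 / 0.96075639 = 0.384.
Therefore phi_{22} = 0.3840.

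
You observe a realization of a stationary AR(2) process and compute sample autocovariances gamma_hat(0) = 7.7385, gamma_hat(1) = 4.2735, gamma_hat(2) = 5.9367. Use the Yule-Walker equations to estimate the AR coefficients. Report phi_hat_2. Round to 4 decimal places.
\hat\phi_{2} = 0.6650

The Yule-Walker equations for an AR(p) process read, in matrix form,
  Gamma_p phi = r_p,   with   (Gamma_p)_{ij} = gamma(|i - j|),
                       (r_p)_i = gamma(i),   i,j = 1..p.
Substitute the sample gammas (Toeplitz matrix and right-hand side of size 2):
  Gamma_p = [[7.7385, 4.2735], [4.2735, 7.7385]]
  r_p     = [4.2735, 5.9367]
Written out:
  7.7385 phi_1 + 4.2735 phi_2 = 4.2735
  4.2735 phi_1 + 7.7385 phi_2 = 5.9367
Solve by Cramer's rule:
  det = gamma(0)^2 - gamma(1)^2 = (7.7385)^2 - (4.2735)^2 = 59.88438225 - 18.26280225 = 41.62158
  phi_hat_1 = [gamma(1) gamma(0) - gamma(1) gamma(2)] / det = [(4.2735)(7.7385) - (4.2735)(5.9367)] / 41.62158 = 7.6999923 / 41.62158 = 0.185
  phi_hat_2 = [gamma(0) gamma(2) - gamma(1)^2] / det = [(7.7385)(5.9367) - (4.2735)^2] / 41.62158 = 27.6783507 / 41.62158 = 0.665
So phi_hat = [0.1850, 0.6650].
Therefore phi_hat_2 = 0.6650.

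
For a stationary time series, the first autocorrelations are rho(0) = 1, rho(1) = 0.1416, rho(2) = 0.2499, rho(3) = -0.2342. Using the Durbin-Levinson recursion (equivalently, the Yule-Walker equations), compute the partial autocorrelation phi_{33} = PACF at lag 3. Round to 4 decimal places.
\phi_{33} = -0.3180

The PACF at lag k is phi_{kk}, the last component of the solution
to the Yule-Walker system G_k phi = r_k where
  (G_k)_{ij} = rho(|i - j|), (r_k)_i = rho(i), i,j = 1..k.
Equivalently, Durbin-Levinson gives phi_{kk} iteratively:
  phi_{11} = rho(1)
  phi_{kk} = [rho(k) - sum_{j=1..k-1} phi_{k-1,j} rho(k-j)]
            / [1 - sum_{j=1..k-1} phi_{k-1,j} rho(j)],
  phi_{k,j} = phi_{k-1,j} - phi_{kk} phi_{k-1,k-j},  j = 1..k-1.
Step k = 1:
  phi_11 = rho(1) = 0.1416.
Step k = 2:
  phi_22 = [rho(2) - phi_11 rho(1)] / [1 - phi_11 rho(1)] = [0.2499 - (0.1416)(0.1416)] / [1 - (0.1416)(0.1416)]
         = 0.22984944 / 0.97994944 = 0.234552.
  Update: phi_21 = phi_11 - phi_22 phi_11 = 0.1416 - (0.234552)(0.1416) = 0.108387.
Step k = 3:
  phi_33 = [rho(3) - phi_21 rho(2) - phi_22 rho(1)] / [1 - phi_21 rho(1) - phi_22 rho(2)]
    numerator   = -0.2342 - (0.108387)(0.2499) - (0.234552)(0.1416) = -0.29449862
    denominator = 1 - (0.108387)(0.1416) - (0.234552)(0.2499) = 0.92603771
  phi_33 = -0.29449862 / 0.92603771 = -0.318.
Therefore phi_{33} = -0.3180.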